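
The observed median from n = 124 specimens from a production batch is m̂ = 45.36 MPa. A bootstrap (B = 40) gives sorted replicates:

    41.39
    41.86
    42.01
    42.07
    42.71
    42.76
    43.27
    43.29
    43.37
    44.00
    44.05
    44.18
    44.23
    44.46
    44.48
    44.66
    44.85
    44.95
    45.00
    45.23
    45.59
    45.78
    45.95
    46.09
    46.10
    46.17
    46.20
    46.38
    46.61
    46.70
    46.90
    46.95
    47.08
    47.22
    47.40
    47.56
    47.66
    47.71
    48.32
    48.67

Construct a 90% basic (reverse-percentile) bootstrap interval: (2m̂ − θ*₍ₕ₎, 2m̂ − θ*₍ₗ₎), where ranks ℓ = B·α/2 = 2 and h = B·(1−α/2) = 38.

Percentile endpoints at ranks 2 and 38: θ*₍2₎ = 41.86, θ*₍38₎ = 47.71.
Basic interval reflects these around m̂:
  lower = 2 × 45.36 − 47.71 = 43.01
  upper = 2 × 45.36 − 41.86 = 48.86

(43.01, 48.86)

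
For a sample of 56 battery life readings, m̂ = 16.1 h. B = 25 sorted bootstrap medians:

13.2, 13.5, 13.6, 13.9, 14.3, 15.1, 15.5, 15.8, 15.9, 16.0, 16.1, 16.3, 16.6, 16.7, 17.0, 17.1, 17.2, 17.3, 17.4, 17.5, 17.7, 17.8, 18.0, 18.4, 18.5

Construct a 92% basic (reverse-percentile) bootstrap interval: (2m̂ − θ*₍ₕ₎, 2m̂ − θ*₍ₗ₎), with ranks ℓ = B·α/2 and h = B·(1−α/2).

(13.8, 19.0)

Percentile endpoints at ranks 1 and 24: θ*₍1₎ = 13.2, θ*₍24₎ = 18.4.
Basic interval reflects these around m̂:
  lower = 2 × 16.1 − 18.4 = 13.8
  upper = 2 × 16.1 − 13.2 = 19.0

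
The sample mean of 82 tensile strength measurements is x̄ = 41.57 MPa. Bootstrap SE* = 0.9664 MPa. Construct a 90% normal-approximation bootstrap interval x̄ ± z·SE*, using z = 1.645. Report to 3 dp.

Margin = 1.645 × 0.9664 = 1.5897
Interval: 41.57 ± 1.5897

(39.980, 43.160)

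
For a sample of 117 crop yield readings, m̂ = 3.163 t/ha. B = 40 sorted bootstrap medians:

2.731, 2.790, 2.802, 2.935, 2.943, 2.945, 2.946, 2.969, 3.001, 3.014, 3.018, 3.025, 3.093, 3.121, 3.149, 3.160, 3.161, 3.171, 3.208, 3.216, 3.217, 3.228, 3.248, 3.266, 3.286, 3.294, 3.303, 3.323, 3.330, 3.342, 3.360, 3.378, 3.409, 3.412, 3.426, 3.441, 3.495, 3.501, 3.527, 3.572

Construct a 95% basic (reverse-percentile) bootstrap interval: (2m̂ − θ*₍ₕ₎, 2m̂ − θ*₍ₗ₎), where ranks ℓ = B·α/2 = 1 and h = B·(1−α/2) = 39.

(2.799, 3.595)

Percentile endpoints at ranks 1 and 39: θ*₍1₎ = 2.731, θ*₍39₎ = 3.527.
Basic interval reflects these around m̂:
  lower = 2 × 3.163 − 3.527 = 2.799
  upper = 2 × 3.163 − 2.731 = 3.595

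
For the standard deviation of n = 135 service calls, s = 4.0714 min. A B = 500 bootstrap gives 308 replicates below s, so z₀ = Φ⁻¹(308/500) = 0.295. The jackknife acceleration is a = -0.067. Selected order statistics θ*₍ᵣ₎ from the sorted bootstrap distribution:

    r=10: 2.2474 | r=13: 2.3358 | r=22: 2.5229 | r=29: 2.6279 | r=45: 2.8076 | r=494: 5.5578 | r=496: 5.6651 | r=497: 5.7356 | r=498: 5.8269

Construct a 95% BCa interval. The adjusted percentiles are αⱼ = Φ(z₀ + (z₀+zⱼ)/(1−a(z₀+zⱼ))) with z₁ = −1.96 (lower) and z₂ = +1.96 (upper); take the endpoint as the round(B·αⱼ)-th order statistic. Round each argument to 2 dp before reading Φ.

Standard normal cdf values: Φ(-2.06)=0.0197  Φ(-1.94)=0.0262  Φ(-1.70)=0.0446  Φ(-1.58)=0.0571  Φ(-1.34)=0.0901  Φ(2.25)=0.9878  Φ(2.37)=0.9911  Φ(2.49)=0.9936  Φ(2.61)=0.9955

Lower: z₀ + z₁ = 0.295 + (-1.960) = -1.665; 1 − a(z₀+z₁) = 1 − (-0.067)(-1.665) = 0.8884; argument = 0.295 + (-1.665)/0.8884 = -1.5791 → -1.58.
α₁ = Φ(-1.58) = 0.0571; rank = round(500 × 0.0571) = 29; θ*₍29₎ = 2.6279.
Upper: z₀ + z₂ = 2.255; 1 − a(z₀+z₂) = 1.1511; argument = 2.2540 → 2.25; α₂ = 0.9878; rank = 494; θ*₍494₎ = 5.5578.

(2.6279, 5.5578)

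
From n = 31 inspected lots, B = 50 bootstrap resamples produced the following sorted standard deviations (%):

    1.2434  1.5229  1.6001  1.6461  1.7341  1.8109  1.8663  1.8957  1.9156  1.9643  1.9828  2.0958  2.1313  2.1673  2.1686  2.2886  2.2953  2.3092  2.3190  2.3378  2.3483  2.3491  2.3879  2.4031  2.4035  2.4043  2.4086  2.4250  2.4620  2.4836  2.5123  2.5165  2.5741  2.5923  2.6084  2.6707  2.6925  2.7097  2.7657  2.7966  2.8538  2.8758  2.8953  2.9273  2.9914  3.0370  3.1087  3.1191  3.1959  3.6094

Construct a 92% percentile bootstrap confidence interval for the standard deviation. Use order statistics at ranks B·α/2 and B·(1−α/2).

α = 0.08; lower rank = 50 × 0.040 = 2; upper rank = 50 × 0.960 = 48.
The 2nd smallest replicate is 1.5229; the 48th is 3.1191.

(1.5229, 3.1191)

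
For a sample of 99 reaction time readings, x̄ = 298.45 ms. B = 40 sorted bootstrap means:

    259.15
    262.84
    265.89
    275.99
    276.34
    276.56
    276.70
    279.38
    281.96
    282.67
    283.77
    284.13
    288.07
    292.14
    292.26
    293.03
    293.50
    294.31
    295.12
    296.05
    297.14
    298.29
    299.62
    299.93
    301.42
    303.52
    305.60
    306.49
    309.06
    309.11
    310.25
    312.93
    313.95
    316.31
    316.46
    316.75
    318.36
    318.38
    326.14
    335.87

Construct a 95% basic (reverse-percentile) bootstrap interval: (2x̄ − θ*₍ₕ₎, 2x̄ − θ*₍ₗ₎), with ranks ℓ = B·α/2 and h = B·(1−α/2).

(270.76, 337.75)

Percentile endpoints at ranks 1 and 39: θ*₍1₎ = 259.15, θ*₍39₎ = 326.14.
Basic interval reflects these around x̄:
  lower = 2 × 298.45 − 326.14 = 270.76
  upper = 2 × 298.45 − 259.15 = 337.75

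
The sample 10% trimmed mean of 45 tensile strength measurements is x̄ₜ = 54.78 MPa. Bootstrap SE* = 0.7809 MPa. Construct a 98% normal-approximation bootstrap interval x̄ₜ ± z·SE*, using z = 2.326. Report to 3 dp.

(52.964, 56.596)

Margin = 2.326 × 0.7809 = 1.8164
Interval: 54.78 ± 1.8164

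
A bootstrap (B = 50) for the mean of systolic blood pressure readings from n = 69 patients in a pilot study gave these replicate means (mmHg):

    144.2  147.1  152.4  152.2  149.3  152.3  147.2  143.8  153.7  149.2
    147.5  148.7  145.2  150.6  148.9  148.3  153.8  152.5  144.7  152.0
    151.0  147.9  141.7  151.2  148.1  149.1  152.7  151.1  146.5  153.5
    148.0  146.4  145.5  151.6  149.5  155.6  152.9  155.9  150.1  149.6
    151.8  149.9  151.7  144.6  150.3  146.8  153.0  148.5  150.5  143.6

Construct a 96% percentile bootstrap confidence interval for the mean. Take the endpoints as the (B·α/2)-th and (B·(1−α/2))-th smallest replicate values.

(141.7, 155.6)

Sorted replicates: 141.7, 143.6, 143.8, 144.2, 144.6, 144.7, 145.2, 145.5, 146.4, 146.5, 146.8, 147.1, 147.2, 147.5, 147.9, 148.0, 148.1, 148.3, 148.5, 148.7, 148.9, 149.1, 149.2, 149.3, 149.5, 149.6, 149.9, 150.1, 150.3, 150.5, 150.6, 151.0, 151.1, 151.2, 151.6, 151.7, 151.8, 152.0, 152.2, 152.3, 152.4, 152.5, 152.7, 152.9, 153.0, 153.5, 153.7, 153.8, 155.6, 155.9
α = 0.04; lower rank = 50 × 0.020 = 1; upper rank = 50 × 0.980 = 49.
The 1st smallest replicate is 141.7; the 49th is 155.6.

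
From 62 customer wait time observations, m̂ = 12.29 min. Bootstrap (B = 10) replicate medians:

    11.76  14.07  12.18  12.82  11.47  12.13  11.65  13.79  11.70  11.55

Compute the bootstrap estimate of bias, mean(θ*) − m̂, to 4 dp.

mean(θ*) = (11.76 + 14.07 + 12.18 + 12.82 + 11.47 + 12.13 + 11.65 + 13.79 + 11.70 + 11.55) / 10 = 12.31200
bias = 12.31200 − 12.29

bias = +0.0220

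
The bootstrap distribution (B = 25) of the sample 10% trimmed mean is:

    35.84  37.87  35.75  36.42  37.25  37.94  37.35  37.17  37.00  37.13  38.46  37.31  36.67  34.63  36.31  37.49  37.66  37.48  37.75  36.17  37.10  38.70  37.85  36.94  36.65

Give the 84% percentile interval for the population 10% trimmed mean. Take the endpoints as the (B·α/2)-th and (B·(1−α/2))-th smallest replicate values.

(35.75, 37.94)

Sorted replicates: 34.63, 35.75, 35.84, 36.17, 36.31, 36.42, 36.65, 36.67, 36.94, 37.00, 37.10, 37.13, 37.17, 37.25, 37.31, 37.35, 37.48, 37.49, 37.66, 37.75, 37.85, 37.87, 37.94, 38.46, 38.70
α = 0.16; lower rank = 25 × 0.080 = 2; upper rank = 25 × 0.920 = 23.
The 2nd smallest replicate is 35.75; the 23rd is 37.94.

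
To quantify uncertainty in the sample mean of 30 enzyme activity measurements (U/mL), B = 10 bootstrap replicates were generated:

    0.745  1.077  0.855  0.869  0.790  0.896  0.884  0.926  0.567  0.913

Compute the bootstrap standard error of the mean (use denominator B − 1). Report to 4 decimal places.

Bootstrap SE is the standard deviation of the 10 replicate means.
Mean of replicates: (0.745 + 1.077 + 0.855 + 0.869 + 0.790 + 0.896 + 0.884 + 0.926 + 0.567 + 0.913) / 10 = 8.52200 / 10 = 0.85220
Sum of squared deviations: (−0.10720)² + (+0.22480)² + (+0.00280)² + (+0.01680)² + (−0.06220)² + (+0.04380)² + (+0.03180)² + (+0.07380)² + (−0.28520)² + (+0.06080)² = 0.15960
Variance = 0.15960 / 9 = 0.01773
SE* = √0.01773

SE* = 0.1332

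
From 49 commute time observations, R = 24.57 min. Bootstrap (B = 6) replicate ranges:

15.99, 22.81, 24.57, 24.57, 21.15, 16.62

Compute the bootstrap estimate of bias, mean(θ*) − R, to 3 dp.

bias = −3.618

mean(θ*) = (15.99 + 22.81 + 24.57 + 24.57 + 21.15 + 16.62) / 6 = 20.9517
bias = 20.9517 − 24.57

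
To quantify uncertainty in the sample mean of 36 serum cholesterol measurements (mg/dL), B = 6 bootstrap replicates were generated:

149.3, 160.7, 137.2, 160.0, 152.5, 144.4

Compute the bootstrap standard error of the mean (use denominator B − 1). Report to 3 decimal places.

Bootstrap SE is the standard deviation of the 6 replicate means.
Mean of replicates: (149.3 + 160.7 + 137.2 + 160.0 + 152.5 + 144.4) / 6 = 904.1000 / 6 = 150.6833
Sum of squared deviations: (−1.3833)² + (+10.0167)² + (−13.4833)² + (+9.3167)² + (+1.8167)² + (−6.2833)² = 413.6283
Variance = 413.6283 / 5 = 82.7257
SE* = √82.7257

SE* = 9.095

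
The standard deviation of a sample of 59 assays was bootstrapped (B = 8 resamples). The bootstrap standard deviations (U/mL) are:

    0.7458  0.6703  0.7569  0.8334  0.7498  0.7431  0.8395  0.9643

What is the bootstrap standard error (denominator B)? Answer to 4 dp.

Bootstrap SE is the standard deviation of the 8 replicate standard deviations.
Mean of replicates: (0.7458 + 0.6703 + 0.7569 + 0.8334 + 0.7498 + 0.7431 + 0.8395 + 0.9643) / 8 = 6.303100 / 8 = 0.787888
Sum of squared deviations: (−0.042088)² + (−0.117588)² + (−0.030988)² + (+0.045512)² + (−0.038088)² + (−0.044788)² + (+0.051612)² + (+0.176412)² = 0.055872
Variance = 0.055872 / 8 = 0.006984
SE* = √0.006984

SE* = 0.0836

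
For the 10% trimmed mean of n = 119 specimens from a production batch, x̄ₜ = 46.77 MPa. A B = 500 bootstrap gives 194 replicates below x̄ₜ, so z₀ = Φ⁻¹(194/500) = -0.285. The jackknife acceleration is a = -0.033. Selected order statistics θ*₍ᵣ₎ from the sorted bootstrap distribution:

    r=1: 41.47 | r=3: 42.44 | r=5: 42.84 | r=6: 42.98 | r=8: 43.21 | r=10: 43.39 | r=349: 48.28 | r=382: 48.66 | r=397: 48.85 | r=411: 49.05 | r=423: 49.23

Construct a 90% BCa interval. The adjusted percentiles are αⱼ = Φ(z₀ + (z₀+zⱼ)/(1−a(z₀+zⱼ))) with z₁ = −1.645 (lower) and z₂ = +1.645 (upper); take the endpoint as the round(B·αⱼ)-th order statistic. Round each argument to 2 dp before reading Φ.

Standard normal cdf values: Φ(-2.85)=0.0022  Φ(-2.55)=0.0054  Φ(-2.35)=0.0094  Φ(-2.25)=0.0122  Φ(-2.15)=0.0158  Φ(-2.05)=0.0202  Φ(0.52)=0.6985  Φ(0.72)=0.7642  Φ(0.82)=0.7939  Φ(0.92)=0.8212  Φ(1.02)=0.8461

(42.84, 49.23)

Lower: z₀ + z₁ = -0.285 + (-1.645) = -1.930; 1 − a(z₀+z₁) = 1 − (-0.033)(-1.930) = 0.9363; argument = -0.285 + (-1.930)/0.9363 = -2.3463 → -2.35.
α₁ = Φ(-2.35) = 0.0094; rank = round(500 × 0.0094) = 5; θ*₍5₎ = 42.84.
Upper: z₀ + z₂ = 1.360; 1 − a(z₀+z₂) = 1.0449; argument = 1.0166 → 1.02; α₂ = 0.8461; rank = 423; θ*₍423₎ = 49.23.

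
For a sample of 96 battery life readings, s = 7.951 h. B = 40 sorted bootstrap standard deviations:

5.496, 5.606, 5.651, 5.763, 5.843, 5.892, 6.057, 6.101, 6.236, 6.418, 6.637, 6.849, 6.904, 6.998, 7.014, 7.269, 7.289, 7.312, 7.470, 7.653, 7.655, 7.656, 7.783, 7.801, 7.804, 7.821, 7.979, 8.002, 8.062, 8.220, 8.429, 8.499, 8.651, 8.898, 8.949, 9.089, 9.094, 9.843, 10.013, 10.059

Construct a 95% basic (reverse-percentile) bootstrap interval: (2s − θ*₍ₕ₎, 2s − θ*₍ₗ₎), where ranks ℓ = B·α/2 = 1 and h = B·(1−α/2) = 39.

Percentile endpoints at ranks 1 and 39: θ*₍1₎ = 5.496, θ*₍39₎ = 10.013.
Basic interval reflects these around s:
  lower = 2 × 7.951 − 10.013 = 5.889
  upper = 2 × 7.951 − 5.496 = 10.406

(5.889, 10.406)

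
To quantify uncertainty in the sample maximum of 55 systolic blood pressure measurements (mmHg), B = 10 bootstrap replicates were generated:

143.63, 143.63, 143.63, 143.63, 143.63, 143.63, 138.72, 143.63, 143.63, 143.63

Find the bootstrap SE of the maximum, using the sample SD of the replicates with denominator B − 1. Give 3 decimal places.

SE* = 1.553

Bootstrap SE is the standard deviation of the 10 replicate maximums.
Mean of replicates: (143.63 + 143.63 + 143.63 + 143.63 + 143.63 + 143.63 + 138.72 + 143.63 + 143.63 + 143.63) / 10 = 1431.3900 / 10 = 143.1390
Sum of squared deviations: (+0.4910)² + (+0.4910)² + (+0.4910)² + (+0.4910)² + (+0.4910)² + (+0.4910)² + (−4.4190)² + (+0.4910)² + (+0.4910)² + (+0.4910)² = 21.6973
Variance = 21.6973 / 9 = 2.4108
SE* = √2.4108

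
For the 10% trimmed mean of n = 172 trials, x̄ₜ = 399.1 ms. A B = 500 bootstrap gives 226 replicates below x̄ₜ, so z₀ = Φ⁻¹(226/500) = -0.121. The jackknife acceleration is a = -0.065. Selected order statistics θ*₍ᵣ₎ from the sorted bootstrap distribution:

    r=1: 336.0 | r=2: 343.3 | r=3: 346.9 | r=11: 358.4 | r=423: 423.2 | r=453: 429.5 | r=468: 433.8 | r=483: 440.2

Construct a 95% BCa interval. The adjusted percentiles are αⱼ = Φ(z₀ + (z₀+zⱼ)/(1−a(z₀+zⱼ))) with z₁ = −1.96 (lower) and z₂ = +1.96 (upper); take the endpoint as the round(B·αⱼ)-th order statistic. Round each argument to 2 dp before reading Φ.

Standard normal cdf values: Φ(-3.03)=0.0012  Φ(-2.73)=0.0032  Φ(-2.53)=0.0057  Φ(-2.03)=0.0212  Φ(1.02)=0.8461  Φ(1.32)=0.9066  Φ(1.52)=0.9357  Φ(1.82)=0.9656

Lower: z₀ + z₁ = -0.121 + (-1.960) = -2.081; 1 − a(z₀+z₁) = 1 − (-0.065)(-2.081) = 0.8647; argument = -0.121 + (-2.081)/0.8647 = -2.5275 → -2.53.
α₁ = Φ(-2.53) = 0.0057; rank = round(500 × 0.0057) = 3; θ*₍3₎ = 346.9.
Upper: z₀ + z₂ = 1.839; 1 − a(z₀+z₂) = 1.1195; argument = 1.5216 → 1.52; α₂ = 0.9357; rank = 468; θ*₍468₎ = 433.8.

(346.9, 433.8)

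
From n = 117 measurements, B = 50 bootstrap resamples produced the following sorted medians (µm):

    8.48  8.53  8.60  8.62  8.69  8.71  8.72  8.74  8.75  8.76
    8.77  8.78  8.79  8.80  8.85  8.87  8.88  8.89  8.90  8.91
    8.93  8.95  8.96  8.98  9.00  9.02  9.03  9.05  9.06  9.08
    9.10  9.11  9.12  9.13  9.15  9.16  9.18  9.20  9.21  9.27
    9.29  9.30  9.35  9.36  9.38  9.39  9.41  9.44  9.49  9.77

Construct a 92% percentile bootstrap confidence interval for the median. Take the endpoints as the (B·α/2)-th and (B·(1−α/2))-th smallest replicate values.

(8.53, 9.44)

α = 0.08; lower rank = 50 × 0.040 = 2; upper rank = 50 × 0.960 = 48.
The 2nd smallest replicate is 8.53; the 48th is 9.44.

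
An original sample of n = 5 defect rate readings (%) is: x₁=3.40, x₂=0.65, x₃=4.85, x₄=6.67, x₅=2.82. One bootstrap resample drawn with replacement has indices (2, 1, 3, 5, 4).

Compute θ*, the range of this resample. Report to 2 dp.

θ* = 6.02

Resample values: 0.65, 3.40, 4.85, 2.82, 6.67.
Range = 6.67 − 0.65 = 6.02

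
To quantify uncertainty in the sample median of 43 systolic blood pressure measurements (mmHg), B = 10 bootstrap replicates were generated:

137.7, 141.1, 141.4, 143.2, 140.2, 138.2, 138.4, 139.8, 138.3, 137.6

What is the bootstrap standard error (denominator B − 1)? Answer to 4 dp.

Bootstrap SE is the standard deviation of the 10 replicate medians.
Mean of replicates: (137.7 + 141.1 + 141.4 + 143.2 + 140.2 + 138.2 + 138.4 + 139.8 + 138.3 + 137.6) / 10 = 1395.90000 / 10 = 139.59000
Sum of squared deviations: (−1.89000)² + (+1.51000)² + (+1.81000)² + (+3.61000)² + (+0.61000)² + (−1.39000)² + (−1.19000)² + (+0.21000)² + (−1.29000)² + (−1.99000)² = 31.54900
Variance = 31.54900 / 9 = 3.50544
SE* = √3.50544

SE* = 1.8723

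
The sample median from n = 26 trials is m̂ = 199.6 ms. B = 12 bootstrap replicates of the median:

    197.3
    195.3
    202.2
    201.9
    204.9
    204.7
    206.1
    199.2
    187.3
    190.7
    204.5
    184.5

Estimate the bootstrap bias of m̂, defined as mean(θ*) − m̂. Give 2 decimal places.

mean(θ*) = (197.3 + 195.3 + 202.2 + 201.9 + 204.9 + 204.7 + 206.1 + 199.2 + 187.3 + 190.7 + 204.5 + 184.5) / 12 = 198.217
bias = 198.217 − 199.6

bias = −1.38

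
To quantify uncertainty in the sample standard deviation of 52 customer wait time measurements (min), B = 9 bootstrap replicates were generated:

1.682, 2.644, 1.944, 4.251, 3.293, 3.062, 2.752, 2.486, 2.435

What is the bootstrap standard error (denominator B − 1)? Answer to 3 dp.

Bootstrap SE is the standard deviation of the 9 replicate standard deviations.
Mean of replicates: (1.682 + 2.644 + 1.944 + 4.251 + 3.293 + 3.062 + 2.752 + 2.486 + 2.435) / 9 = 24.5490 / 9 = 2.7277
Sum of squared deviations: (−1.0457)² + (−0.0837)² + (−0.7837)² + (+1.5233)² + (+0.5653)² + (+0.3343)² + (+0.0243)² + (−0.2417)² + (−0.2927)² = 4.6111
Variance = 4.6111 / 8 = 0.5764
SE* = √0.5764

SE* = 0.759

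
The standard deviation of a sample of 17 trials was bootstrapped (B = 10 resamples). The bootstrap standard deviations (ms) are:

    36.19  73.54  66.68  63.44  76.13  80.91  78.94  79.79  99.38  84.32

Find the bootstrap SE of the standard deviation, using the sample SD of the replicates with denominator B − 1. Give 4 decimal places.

SE* = 16.5184

Bootstrap SE is the standard deviation of the 10 replicate standard deviations.
Mean of replicates: (36.19 + 73.54 + 66.68 + 63.44 + 76.13 + 80.91 + 78.94 + 79.79 + 99.38 + 84.32) / 10 = 739.32000 / 10 = 73.93200
Sum of squared deviations: (−37.74200)² + (−0.39200)² + (−7.25200)² + (−10.49200)² + (+2.19800)² + (+6.97800)² + (+5.00800)² + (+5.85800)² + (+25.44800)² + (+10.38800)² = 2455.71696
Variance = 2455.71696 / 9 = 272.85744
SE* = √272.85744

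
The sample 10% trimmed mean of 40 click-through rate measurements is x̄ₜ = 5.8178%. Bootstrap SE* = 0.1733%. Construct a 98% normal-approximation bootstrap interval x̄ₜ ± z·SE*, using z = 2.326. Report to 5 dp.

Margin = 2.326 × 0.1733 = 0.403096
Interval: 5.8178 ± 0.403096

(5.41470, 6.22090)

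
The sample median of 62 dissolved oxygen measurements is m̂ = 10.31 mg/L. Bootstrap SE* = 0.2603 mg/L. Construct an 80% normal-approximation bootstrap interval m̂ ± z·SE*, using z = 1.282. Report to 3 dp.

Margin = 1.282 × 0.2603 = 0.3337
Interval: 10.31 ± 0.3337

(9.976, 10.644)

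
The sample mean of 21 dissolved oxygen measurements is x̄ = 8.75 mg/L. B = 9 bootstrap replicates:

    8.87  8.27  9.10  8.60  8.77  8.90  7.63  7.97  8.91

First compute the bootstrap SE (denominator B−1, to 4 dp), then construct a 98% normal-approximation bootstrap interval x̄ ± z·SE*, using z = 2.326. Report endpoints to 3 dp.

(7.596, 9.904)

Mean of replicates = 8.5578; sum of squared deviations = 1.9686; SE* = √(1.9686/8) = 0.4961
Margin = 2.326 × 0.4961 = 1.1539
Interval: 8.75 ± 1.1539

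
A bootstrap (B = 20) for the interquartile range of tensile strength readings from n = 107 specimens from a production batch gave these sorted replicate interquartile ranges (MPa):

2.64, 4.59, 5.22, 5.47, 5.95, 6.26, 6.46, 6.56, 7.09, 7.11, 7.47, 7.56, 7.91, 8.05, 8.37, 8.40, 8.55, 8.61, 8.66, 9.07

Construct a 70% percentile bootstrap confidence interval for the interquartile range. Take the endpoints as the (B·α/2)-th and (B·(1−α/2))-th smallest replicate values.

α = 0.30; lower rank = 20 × 0.150 = 3; upper rank = 20 × 0.850 = 17.
The 3rd smallest replicate is 5.22; the 17th is 8.55.

(5.22, 8.55)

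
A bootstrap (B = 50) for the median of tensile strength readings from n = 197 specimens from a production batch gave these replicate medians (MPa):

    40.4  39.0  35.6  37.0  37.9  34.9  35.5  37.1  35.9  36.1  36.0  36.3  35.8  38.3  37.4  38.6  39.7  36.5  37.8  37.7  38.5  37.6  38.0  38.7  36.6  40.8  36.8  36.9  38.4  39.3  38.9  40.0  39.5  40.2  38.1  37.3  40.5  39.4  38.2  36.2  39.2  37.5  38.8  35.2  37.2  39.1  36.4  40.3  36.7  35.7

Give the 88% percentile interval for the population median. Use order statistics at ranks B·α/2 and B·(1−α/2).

(35.5, 40.3)

Sorted replicates: 34.9, 35.2, 35.5, 35.6, 35.7, 35.8, 35.9, 36.0, 36.1, 36.2, 36.3, 36.4, 36.5, 36.6, 36.7, 36.8, 36.9, 37.0, 37.1, 37.2, 37.3, 37.4, 37.5, 37.6, 37.7, 37.8, 37.9, 38.0, 38.1, 38.2, 38.3, 38.4, 38.5, 38.6, 38.7, 38.8, 38.9, 39.0, 39.1, 39.2, 39.3, 39.4, 39.5, 39.7, 40.0, 40.2, 40.3, 40.4, 40.5, 40.8
α = 0.12; lower rank = 50 × 0.060 = 3; upper rank = 50 × 0.940 = 47.
The 3rd smallest replicate is 35.5; the 47th is 40.3.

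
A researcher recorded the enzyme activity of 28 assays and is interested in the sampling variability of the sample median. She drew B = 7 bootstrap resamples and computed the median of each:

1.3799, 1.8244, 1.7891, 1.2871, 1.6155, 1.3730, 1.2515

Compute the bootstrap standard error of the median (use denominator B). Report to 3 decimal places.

SE* = 0.220

Bootstrap SE is the standard deviation of the 7 replicate medians.
Mean of replicates: (1.3799 + 1.8244 + 1.7891 + 1.2871 + 1.6155 + 1.3730 + 1.2515) / 7 = 10.52050 / 7 = 1.50293
Sum of squared deviations: (−0.12303)² + (+0.32147)² + (+0.28617)² + (−0.21583)² + (+0.11257)² + (−0.12993)² + (−0.25143)² = 0.33973
Variance = 0.33973 / 7 = 0.04853
SE* = √0.04853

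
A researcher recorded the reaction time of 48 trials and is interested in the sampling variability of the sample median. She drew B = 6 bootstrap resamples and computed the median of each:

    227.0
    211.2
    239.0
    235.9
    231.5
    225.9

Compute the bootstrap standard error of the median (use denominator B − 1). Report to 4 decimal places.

Bootstrap SE is the standard deviation of the 6 replicate medians.
Mean of replicates: (227.0 + 211.2 + 239.0 + 235.9 + 231.5 + 225.9) / 6 = 1370.50000 / 6 = 228.41667
Sum of squared deviations: (−1.41667)² + (−17.21667)² + (+10.58333)² + (+7.48333)² + (+3.08333)² + (−2.51667)² = 482.26833
Variance = 482.26833 / 5 = 96.45367
SE* = √96.45367

SE* = 9.8211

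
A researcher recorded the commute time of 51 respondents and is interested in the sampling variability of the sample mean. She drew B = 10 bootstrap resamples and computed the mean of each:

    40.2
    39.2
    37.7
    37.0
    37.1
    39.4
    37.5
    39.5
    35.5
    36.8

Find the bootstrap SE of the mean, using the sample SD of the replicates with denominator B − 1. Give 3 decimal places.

Bootstrap SE is the standard deviation of the 10 replicate means.
Mean of replicates: (40.2 + 39.2 + 37.7 + 37.0 + 37.1 + 39.4 + 37.5 + 39.5 + 35.5 + 36.8) / 10 = 379.9000 / 10 = 37.9900
Sum of squared deviations: (+2.2100)² + (+1.2100)² + (−0.2900)² + (−0.9900)² + (−0.8900)² + (+1.4100)² + (−0.4900)² + (+1.5100)² + (−2.4900)² + (−1.1900)² = 20.3290
Variance = 20.3290 / 9 = 2.2588
SE* = √2.2588

SE* = 1.503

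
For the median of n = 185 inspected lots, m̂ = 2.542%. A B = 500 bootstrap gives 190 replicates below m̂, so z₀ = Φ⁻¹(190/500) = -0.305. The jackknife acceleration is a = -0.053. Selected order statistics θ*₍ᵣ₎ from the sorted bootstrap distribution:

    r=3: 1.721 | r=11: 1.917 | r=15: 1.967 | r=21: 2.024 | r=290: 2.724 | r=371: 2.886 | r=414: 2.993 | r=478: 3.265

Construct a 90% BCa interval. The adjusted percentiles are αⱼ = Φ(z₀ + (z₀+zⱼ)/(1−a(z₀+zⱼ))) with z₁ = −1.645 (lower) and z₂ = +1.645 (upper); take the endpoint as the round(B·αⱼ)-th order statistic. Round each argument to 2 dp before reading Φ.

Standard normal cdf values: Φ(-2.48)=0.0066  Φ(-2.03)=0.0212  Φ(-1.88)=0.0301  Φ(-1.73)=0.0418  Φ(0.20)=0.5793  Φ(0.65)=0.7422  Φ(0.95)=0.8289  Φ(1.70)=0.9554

(1.721, 2.993)

Lower: z₀ + z₁ = -0.305 + (-1.645) = -1.950; 1 − a(z₀+z₁) = 1 − (-0.053)(-1.950) = 0.8966; argument = -0.305 + (-1.950)/0.8966 = -2.4798 → -2.48.
α₁ = Φ(-2.48) = 0.0066; rank = round(500 × 0.0066) = 3; θ*₍3₎ = 1.721.
Upper: z₀ + z₂ = 1.340; 1 − a(z₀+z₂) = 1.0710; argument = 0.9461 → 0.95; α₂ = 0.8289; rank = 414; θ*₍414₎ = 2.993.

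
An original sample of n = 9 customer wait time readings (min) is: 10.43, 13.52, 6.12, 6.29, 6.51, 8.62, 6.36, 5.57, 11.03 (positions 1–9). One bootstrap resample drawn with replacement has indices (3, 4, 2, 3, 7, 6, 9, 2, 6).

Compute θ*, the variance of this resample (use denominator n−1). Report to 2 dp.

Resample values: 6.12, 6.29, 13.52, 6.12, 6.36, 8.62, 11.03, 13.52, 8.62.
Mean = 8.9111; sum of squared deviations = 76.1019
s² = 76.1019 / 8 = 9.5127

θ* = 9.51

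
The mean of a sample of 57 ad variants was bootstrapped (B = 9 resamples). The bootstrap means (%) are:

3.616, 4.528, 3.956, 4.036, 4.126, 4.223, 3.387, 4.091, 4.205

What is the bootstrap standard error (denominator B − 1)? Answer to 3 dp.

Bootstrap SE is the standard deviation of the 9 replicate means.
Mean of replicates: (3.616 + 4.528 + 3.956 + 4.036 + 4.126 + 4.223 + 3.387 + 4.091 + 4.205) / 9 = 36.1680 / 9 = 4.0187
Sum of squared deviations: (−0.4027)² + (+0.5093)² + (−0.0627)² + (+0.0173)² + (+0.1073)² + (+0.2043)² + (−0.6317)² + (+0.0723)² + (+0.1863)² = 0.9180
Variance = 0.9180 / 8 = 0.1148
SE* = √0.1148

SE* = 0.339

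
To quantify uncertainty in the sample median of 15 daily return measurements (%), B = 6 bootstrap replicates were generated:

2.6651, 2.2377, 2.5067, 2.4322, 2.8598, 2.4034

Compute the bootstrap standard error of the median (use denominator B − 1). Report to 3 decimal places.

Bootstrap SE is the standard deviation of the 6 replicate medians.
Mean of replicates: (2.6651 + 2.2377 + 2.5067 + 2.4322 + 2.8598 + 2.4034) / 6 = 15.10490 / 6 = 2.51748
Sum of squared deviations: (+0.14762)² + (−0.27978)² + (−0.01078)² + (−0.08528)² + (+0.34232)² + (−0.11408)² = 0.23765
Variance = 0.23765 / 5 = 0.04753
SE* = √0.04753

SE* = 0.218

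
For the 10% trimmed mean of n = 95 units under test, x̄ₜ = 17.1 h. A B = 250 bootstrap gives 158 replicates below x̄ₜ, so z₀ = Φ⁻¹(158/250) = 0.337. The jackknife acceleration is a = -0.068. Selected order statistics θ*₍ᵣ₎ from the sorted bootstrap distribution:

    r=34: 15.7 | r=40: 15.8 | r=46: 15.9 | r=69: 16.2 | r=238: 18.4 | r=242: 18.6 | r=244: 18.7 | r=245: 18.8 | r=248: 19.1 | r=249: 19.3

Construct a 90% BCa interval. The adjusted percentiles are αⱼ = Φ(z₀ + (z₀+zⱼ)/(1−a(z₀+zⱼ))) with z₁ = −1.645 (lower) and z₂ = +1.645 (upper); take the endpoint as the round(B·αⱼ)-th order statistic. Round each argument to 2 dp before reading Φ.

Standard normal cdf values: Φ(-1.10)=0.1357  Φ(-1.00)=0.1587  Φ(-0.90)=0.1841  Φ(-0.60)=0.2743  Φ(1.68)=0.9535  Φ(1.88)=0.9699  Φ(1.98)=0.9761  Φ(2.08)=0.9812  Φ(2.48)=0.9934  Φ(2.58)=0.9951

(15.7, 18.8)

Lower: z₀ + z₁ = 0.337 + (-1.645) = -1.308; 1 − a(z₀+z₁) = 1 − (-0.068)(-1.308) = 0.9111; argument = 0.337 + (-1.308)/0.9111 = -1.0987 → -1.10.
α₁ = Φ(-1.10) = 0.1357; rank = round(250 × 0.1357) = 34; θ*₍34₎ = 15.7.
Upper: z₀ + z₂ = 1.982; 1 − a(z₀+z₂) = 1.1348; argument = 2.0836 → 2.08; α₂ = 0.9812; rank = 245; θ*₍245₎ = 18.8.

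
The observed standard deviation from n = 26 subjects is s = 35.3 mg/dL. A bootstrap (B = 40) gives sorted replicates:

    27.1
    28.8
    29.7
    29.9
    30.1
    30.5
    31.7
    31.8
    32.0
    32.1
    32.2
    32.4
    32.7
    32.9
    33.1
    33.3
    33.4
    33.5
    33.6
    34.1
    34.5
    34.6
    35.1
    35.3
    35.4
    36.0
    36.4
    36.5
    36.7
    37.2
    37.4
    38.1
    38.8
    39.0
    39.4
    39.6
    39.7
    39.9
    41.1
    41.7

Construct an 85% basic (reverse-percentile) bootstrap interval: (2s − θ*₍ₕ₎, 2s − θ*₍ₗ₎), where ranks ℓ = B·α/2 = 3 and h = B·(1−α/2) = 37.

(30.9, 40.9)

Percentile endpoints at ranks 3 and 37: θ*₍3₎ = 29.7, θ*₍37₎ = 39.7.
Basic interval reflects these around s:
  lower = 2 × 35.3 − 39.7 = 30.9
  upper = 2 × 35.3 − 29.7 = 40.9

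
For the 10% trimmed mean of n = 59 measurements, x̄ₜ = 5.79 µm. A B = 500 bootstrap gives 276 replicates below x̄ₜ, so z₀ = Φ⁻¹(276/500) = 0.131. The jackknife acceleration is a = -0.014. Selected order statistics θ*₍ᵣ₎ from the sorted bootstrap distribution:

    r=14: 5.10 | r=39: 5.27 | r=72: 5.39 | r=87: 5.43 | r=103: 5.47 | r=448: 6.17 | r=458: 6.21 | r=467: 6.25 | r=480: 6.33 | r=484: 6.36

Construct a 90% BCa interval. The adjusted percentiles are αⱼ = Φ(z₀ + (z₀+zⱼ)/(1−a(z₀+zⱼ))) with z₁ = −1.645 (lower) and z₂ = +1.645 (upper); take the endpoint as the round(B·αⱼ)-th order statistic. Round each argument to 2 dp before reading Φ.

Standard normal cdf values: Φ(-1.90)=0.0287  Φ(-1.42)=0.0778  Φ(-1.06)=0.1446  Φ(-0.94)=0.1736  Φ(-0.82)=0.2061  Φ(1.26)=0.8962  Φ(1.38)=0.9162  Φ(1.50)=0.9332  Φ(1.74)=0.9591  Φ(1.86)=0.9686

Lower: z₀ + z₁ = 0.131 + (-1.645) = -1.514; 1 − a(z₀+z₁) = 1 − (-0.014)(-1.514) = 0.9788; argument = 0.131 + (-1.514)/0.9788 = -1.4158 → -1.42.
α₁ = Φ(-1.42) = 0.0778; rank = round(500 × 0.0778) = 39; θ*₍39₎ = 5.27.
Upper: z₀ + z₂ = 1.776; 1 − a(z₀+z₂) = 1.0249; argument = 1.8639 → 1.86; α₂ = 0.9686; rank = 484; θ*₍484₎ = 6.36.

(5.27, 6.36)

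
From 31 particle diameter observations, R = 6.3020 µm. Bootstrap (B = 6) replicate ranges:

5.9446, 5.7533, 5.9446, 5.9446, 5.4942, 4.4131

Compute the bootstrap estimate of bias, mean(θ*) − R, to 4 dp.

mean(θ*) = (5.9446 + 5.7533 + 5.9446 + 5.9446 + 5.4942 + 4.4131) / 6 = 5.58240
bias = 5.58240 − 6.3020

bias = −0.7196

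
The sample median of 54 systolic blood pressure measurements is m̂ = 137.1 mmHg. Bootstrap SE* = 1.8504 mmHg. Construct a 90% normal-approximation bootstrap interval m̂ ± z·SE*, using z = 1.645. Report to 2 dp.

Margin = 1.645 × 1.8504 = 3.044
Interval: 137.1 ± 3.044

(134.06, 140.14)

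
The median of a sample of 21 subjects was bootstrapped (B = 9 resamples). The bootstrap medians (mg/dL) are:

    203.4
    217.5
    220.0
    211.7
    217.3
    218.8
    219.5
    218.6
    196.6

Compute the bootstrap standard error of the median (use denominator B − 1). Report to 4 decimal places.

SE* = 8.3160

Bootstrap SE is the standard deviation of the 9 replicate medians.
Mean of replicates: (203.4 + 217.5 + 220.0 + 211.7 + 217.3 + 218.8 + 219.5 + 218.6 + 196.6) / 9 = 1923.40000 / 9 = 213.71111
Sum of squared deviations: (−10.31111)² + (+3.78889)² + (+6.28889)² + (−2.01111)² + (+3.58889)² + (+5.08889)² + (+5.78889)² + (+4.88889)² + (−17.11111)² = 553.24889
Variance = 553.24889 / 8 = 69.15611
SE* = √69.15611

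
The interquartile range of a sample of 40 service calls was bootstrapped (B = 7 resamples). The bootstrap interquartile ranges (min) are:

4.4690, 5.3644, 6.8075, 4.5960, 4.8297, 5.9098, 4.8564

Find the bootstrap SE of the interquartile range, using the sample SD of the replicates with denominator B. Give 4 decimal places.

SE* = 0.7785

Bootstrap SE is the standard deviation of the 7 replicate interquartile ranges.
Mean of replicates: (4.4690 + 5.3644 + 6.8075 + 4.5960 + 4.8297 + 5.9098 + 4.8564) / 7 = 36.83280 / 7 = 5.26183
Sum of squared deviations: (−0.79283)² + (+0.10257)² + (+1.54567)² + (−0.66583)² + (−0.43213)² + (+0.64797)² + (−0.40543)² = 4.24250
Variance = 4.24250 / 7 = 0.60607
SE* = √0.60607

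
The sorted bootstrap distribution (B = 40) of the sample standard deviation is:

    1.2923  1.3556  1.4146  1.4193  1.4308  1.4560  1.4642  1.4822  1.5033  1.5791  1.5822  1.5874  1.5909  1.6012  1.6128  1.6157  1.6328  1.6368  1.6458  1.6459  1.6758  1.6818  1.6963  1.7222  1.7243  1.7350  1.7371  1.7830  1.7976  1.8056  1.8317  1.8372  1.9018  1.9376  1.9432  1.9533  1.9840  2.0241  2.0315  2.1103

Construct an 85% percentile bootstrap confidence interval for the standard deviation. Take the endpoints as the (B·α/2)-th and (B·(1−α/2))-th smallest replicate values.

α = 0.15; lower rank = 40 × 0.075 = 3; upper rank = 40 × 0.925 = 37.
The 3rd smallest replicate is 1.4146; the 37th is 1.9840.

(1.4146, 1.9840)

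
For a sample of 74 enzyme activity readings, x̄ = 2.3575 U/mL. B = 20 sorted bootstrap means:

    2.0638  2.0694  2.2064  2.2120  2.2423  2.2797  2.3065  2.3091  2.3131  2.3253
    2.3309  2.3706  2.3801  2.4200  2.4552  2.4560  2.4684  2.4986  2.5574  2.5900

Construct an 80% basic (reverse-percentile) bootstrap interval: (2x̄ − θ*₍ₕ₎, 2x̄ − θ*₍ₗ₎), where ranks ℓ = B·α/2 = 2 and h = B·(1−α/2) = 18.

Percentile endpoints at ranks 2 and 18: θ*₍2₎ = 2.0694, θ*₍18₎ = 2.4986.
Basic interval reflects these around x̄:
  lower = 2 × 2.3575 − 2.4986 = 2.2164
  upper = 2 × 2.3575 − 2.0694 = 2.6456

(2.2164, 2.6456)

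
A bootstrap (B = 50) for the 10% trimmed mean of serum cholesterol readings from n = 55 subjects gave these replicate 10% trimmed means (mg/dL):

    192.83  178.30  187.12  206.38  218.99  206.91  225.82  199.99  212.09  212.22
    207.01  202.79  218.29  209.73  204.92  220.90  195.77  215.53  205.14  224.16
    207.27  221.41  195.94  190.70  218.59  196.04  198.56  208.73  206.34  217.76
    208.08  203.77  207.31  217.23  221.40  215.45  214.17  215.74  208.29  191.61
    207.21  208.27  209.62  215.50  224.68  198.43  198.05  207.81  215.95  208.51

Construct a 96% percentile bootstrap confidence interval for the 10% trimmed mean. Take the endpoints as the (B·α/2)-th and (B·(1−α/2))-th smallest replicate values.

Sorted replicates: 178.30, 187.12, 190.70, 191.61, 192.83, 195.77, 195.94, 196.04, 198.05, 198.43, 198.56, 199.99, 202.79, 203.77, 204.92, 205.14, 206.34, 206.38, 206.91, 207.01, 207.21, 207.27, 207.31, 207.81, 208.08, 208.27, 208.29, 208.51, 208.73, 209.62, 209.73, 212.09, 212.22, 214.17, 215.45, 215.50, 215.53, 215.74, 215.95, 217.23, 217.76, 218.29, 218.59, 218.99, 220.90, 221.40, 221.41, 224.16, 224.68, 225.82
α = 0.04; lower rank = 50 × 0.020 = 1; upper rank = 50 × 0.980 = 49.
The 1st smallest replicate is 178.30; the 49th is 224.68.

(178.30, 224.68)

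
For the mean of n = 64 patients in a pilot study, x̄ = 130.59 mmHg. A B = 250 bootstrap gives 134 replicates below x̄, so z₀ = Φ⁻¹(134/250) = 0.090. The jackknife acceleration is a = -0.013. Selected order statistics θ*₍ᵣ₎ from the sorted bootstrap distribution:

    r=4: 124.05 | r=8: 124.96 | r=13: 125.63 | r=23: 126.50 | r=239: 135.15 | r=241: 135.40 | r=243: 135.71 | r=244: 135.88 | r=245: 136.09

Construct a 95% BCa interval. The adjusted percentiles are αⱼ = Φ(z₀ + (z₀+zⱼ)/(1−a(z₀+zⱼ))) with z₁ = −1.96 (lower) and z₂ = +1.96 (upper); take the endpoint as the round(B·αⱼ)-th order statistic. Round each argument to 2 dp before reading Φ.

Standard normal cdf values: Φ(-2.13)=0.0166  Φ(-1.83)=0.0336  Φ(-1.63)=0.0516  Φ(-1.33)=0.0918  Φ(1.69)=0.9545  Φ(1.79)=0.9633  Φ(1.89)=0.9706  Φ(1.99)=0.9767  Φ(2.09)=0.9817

(124.96, 136.09)

Lower: z₀ + z₁ = 0.090 + (-1.960) = -1.870; 1 − a(z₀+z₁) = 1 − (-0.013)(-1.870) = 0.9757; argument = 0.090 + (-1.870)/0.9757 = -1.8266 → -1.83.
α₁ = Φ(-1.83) = 0.0336; rank = round(250 × 0.0336) = 8; θ*₍8₎ = 124.96.
Upper: z₀ + z₂ = 2.050; 1 − a(z₀+z₂) = 1.0267; argument = 2.0868 → 2.09; α₂ = 0.9817; rank = 245; θ*₍245₎ = 136.09.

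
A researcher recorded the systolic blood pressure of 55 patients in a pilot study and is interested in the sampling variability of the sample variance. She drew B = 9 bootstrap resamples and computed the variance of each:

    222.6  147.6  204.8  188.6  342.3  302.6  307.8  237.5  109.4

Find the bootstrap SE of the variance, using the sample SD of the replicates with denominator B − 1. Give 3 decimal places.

Bootstrap SE is the standard deviation of the 9 replicate variances.
Mean of replicates: (222.6 + 147.6 + 204.8 + 188.6 + 342.3 + 302.6 + 307.8 + 237.5 + 109.4) / 9 = 2063.2000 / 9 = 229.2444
Sum of squared deviations: (−6.6444)² + (−81.6444)² + (−24.4444)² + (−40.6444)² + (+113.0556)² + (+73.3556)² + (+78.5556)² + (+8.2556)² + (−119.8444)² = 47723.8822
Variance = 47723.8822 / 8 = 5965.4853
SE* = √5965.4853

SE* = 77.237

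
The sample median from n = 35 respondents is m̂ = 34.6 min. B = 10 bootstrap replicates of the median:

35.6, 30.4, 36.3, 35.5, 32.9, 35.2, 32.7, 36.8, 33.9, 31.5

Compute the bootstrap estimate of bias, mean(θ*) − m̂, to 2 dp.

mean(θ*) = (35.6 + 30.4 + 36.3 + 35.5 + 32.9 + 35.2 + 32.7 + 36.8 + 33.9 + 31.5) / 10 = 34.080
bias = 34.080 − 34.6

bias = −0.52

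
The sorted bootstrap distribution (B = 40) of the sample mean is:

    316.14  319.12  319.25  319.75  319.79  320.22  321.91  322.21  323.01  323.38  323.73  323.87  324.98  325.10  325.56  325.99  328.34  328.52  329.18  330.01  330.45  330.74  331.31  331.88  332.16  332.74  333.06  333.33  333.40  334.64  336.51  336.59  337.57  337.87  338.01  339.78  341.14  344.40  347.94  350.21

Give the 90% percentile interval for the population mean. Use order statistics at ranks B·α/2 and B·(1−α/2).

α = 0.10; lower rank = 40 × 0.050 = 2; upper rank = 40 × 0.950 = 38.
The 2nd smallest replicate is 319.12; the 38th is 344.40.

(319.12, 344.40)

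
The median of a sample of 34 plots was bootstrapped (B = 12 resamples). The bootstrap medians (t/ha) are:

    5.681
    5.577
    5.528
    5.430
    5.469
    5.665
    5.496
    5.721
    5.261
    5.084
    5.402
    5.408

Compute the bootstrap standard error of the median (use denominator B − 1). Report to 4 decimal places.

Bootstrap SE is the standard deviation of the 12 replicate medians.
Mean of replicates: (5.681 + 5.577 + 5.528 + 5.430 + 5.469 + 5.665 + 5.496 + 5.721 + 5.261 + 5.084 + 5.402 + 5.408) / 12 = 65.72200 / 12 = 5.47683
Sum of squared deviations: (+0.20417)² + (+0.10017)² + (+0.05117)² + (−0.04683)² + (−0.00783)² + (+0.18817)² + (+0.01917)² + (+0.24417)² + (−0.21583)² + (−0.39283)² + (−0.07483)² + (−0.06883)² = 0.36322
Variance = 0.36322 / 11 = 0.03302
SE* = √0.03302

SE* = 0.1817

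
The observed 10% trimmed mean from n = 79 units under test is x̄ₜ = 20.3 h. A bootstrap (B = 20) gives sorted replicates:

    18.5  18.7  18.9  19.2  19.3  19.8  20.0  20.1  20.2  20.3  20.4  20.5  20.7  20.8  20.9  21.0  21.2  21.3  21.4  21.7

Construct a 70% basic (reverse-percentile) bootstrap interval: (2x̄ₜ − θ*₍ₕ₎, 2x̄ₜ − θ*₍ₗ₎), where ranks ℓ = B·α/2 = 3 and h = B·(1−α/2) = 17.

(19.4, 21.7)

Percentile endpoints at ranks 3 and 17: θ*₍3₎ = 18.9, θ*₍17₎ = 21.2.
Basic interval reflects these around x̄ₜ:
  lower = 2 × 20.3 − 21.2 = 19.4
  upper = 2 × 20.3 − 18.9 = 21.7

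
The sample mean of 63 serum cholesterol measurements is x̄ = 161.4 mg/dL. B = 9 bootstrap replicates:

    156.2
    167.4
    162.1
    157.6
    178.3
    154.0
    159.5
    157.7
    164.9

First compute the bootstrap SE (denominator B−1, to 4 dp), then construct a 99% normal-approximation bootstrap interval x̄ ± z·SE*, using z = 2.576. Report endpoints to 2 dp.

(142.19, 180.61)

Mean of replicates = 161.9667; sum of squared deviations = 445.0000; SE* = √(445.0000/8) = 7.4582
Margin = 2.576 × 7.4582 = 19.212
Interval: 161.4 ± 19.212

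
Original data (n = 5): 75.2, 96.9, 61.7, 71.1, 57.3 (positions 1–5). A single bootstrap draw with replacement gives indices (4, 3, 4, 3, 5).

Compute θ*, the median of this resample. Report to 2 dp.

Resample values: 71.1, 61.7, 71.1, 61.7, 57.3.
Sorted: 57.3, 61.7, 61.7, 71.1, 71.1
Median = middle value = 61.70

θ* = 61.70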